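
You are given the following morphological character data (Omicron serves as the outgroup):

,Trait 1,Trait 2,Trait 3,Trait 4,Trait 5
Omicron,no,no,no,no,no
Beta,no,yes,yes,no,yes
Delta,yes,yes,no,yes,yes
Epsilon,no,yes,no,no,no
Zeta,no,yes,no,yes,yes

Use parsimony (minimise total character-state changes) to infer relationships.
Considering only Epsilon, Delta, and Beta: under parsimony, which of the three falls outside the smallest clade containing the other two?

The outgroup has state 'no' for every character, so 'yes' is the derived state throughout.
Trait 1: derived state 'yes' in Delta only — an autapomorphy, so it tells us nothing about relationships among taxa.
All ingroup taxa share the derived state 'yes' for Trait 2; it defines the ingroup but does not resolve relationships within it.
Trait 3: derived state 'yes' in Beta only — an autapomorphy, so it tells us nothing about relationships among taxa.
Only Delta and Zeta show the derived state 'yes' for Trait 4, supporting them as a clade.
Only Beta, Delta, and Zeta show the derived state 'yes' for Trait 5, supporting them as a clade.
Most parsimonious ingroup topology: ((Beta,(Delta,Zeta)),Epsilon).
Delta and Beta share a more recent common ancestor with each other than either does with Epsilon, so Epsilon is the least closely related of the three.

Epsilon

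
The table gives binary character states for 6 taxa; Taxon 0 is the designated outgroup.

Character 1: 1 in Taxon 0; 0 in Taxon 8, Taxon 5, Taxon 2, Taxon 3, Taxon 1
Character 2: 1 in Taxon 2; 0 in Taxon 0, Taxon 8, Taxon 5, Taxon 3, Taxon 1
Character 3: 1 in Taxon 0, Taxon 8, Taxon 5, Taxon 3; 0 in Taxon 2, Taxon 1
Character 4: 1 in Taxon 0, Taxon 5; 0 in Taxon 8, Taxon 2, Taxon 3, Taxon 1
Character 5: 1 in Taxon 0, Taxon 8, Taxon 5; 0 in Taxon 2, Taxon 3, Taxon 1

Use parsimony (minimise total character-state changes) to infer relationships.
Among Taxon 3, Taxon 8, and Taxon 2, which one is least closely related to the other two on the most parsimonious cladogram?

Taxon 8

Character polarity is set by the outgroup: the derived state is whichever differs from the outgroup's state, so for Character 1, Character 3, Character 4, Character 5 the derived state is '0', and for the remaining characters it is '1'.
Character 1 (derived state '0') is shared by all ingroup taxa — unites the whole ingroup.
Character 2: derived state '1' in Taxon 2 only — an autapomorphy, so it tells us nothing about relationships among taxa.
Only Taxon 1 and Taxon 2 show the derived state '0' for Character 3, supporting them as a clade.
Character 4: derived state '0' in Taxon 1, Taxon 2, Taxon 3, and Taxon 8 only — synapomorphy for {Taxon 1, Taxon 2, Taxon 3, Taxon 8}.
Only Taxon 1, Taxon 2, and Taxon 3 show the derived state '0' for Character 5, supporting them as a clade.
Most parsimonious ingroup topology: ((Taxon 8,((Taxon 2,Taxon 1),Taxon 3)),Taxon 5).
Taxon 2 and Taxon 3 share a more recent common ancestor with each other than either does with Taxon 8, so Taxon 8 is the least closely related of the three.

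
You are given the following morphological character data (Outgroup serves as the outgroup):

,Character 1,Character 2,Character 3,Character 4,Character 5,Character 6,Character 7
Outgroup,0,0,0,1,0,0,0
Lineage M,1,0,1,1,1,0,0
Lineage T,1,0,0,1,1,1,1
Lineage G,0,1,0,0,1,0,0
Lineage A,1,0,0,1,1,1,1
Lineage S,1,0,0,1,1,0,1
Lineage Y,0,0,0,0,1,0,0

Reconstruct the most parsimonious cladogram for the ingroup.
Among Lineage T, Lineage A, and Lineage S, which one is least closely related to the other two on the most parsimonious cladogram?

Lineage S

Character polarity is set by the outgroup: the derived state is whichever differs from the outgroup's state, so for Character 4 the derived state is '0', and for the remaining characters it is '1'.
Only Lineage A, Lineage M, Lineage S, and Lineage T show the derived state '1' for Character 1, supporting them as a clade.
Character 2 (derived state '1') is unique to Lineage G (autapomorphy; uninformative for grouping).
Character 3 (derived state '1') is unique to Lineage M (autapomorphy; uninformative for grouping).
Character 4 (derived state '0') is shared by Lineage G and Lineage Y — a synapomorphy uniting that clade.
Character 5 (derived state '1') is shared by all ingroup taxa — unites the whole ingroup.
Character 6: derived state '1' in Lineage A and Lineage T only — synapomorphy for {Lineage A, Lineage T}.
Only Lineage A, Lineage S, and Lineage T show the derived state '1' for Character 7, supporting them as a clade.
Most parsimonious ingroup topology: (((Lineage S,(Lineage T,Lineage A)),Lineage M),(Lineage Y,Lineage G)).
Lineage A and Lineage T share a more recent common ancestor with each other than either does with Lineage S, so Lineage S is the least closely related of the three.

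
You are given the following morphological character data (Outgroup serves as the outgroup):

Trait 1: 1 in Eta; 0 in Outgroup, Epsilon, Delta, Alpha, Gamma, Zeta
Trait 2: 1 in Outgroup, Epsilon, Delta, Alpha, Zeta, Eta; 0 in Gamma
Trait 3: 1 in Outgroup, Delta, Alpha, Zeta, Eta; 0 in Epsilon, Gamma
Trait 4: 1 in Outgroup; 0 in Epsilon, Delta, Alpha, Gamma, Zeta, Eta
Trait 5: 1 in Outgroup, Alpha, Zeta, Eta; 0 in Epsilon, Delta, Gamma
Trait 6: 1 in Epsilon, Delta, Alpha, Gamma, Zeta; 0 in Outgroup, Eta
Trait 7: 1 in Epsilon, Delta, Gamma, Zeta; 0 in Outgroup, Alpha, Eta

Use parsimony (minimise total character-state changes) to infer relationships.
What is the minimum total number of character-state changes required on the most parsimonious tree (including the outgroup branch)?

Character polarity is set by the outgroup: the derived state is whichever differs from the outgroup's state, so for Trait 2, Trait 3, Trait 4, Trait 5 the derived state is '0', and for the remaining characters it is '1'.
Trait 1: derived state '1' in Eta only — an autapomorphy, so it tells us nothing about relationships among taxa.
Trait 2: derived state '0' in Gamma only — an autapomorphy, so it tells us nothing about relationships among taxa.
Only Epsilon and Gamma show the derived state '0' for Trait 3, supporting them as a clade.
Trait 4 (derived state '0') is shared by all ingroup taxa — unites the whole ingroup.
Trait 5: derived state '0' in Delta, Epsilon, and Gamma only — synapomorphy for {Delta, Epsilon, Gamma}.
Trait 6: derived state '1' in Alpha, Delta, Epsilon, Gamma, and Zeta only — synapomorphy for {Alpha, Delta, Epsilon, Gamma, Zeta}.
Trait 7 (derived state '1') is shared by Delta, Epsilon, Gamma, and Zeta — a synapomorphy uniting that clade.
Most parsimonious ingroup topology: (((((Epsilon,Gamma),Delta),Zeta),Alpha),Eta).
Changes per character on this tree: Trait 1: 1; Trait 2: 1; Trait 3: 1; Trait 4: 1; Trait 5: 1; Trait 6: 1; Trait 7: 1.
Total = 7.

7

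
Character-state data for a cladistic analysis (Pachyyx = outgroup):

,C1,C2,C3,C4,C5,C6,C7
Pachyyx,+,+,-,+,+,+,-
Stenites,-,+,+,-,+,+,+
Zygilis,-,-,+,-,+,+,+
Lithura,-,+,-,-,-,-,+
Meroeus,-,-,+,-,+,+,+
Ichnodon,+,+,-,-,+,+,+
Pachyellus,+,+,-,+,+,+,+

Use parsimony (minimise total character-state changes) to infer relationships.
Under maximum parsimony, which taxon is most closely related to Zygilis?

Meroeus

Character polarity is set by the outgroup: the derived state is whichever differs from the outgroup's state, so for C1, C2, C4, C5, C6 the derived state is '-', and for the remaining characters it is '+'.
C1 (derived state '-') is shared by Lithura, Meroeus, Stenites, and Zygilis — a synapomorphy uniting that clade.
Only Meroeus and Zygilis show the derived state '-' for C2, supporting them as a clade.
Only Meroeus, Stenites, and Zygilis show the derived state '+' for C3, supporting them as a clade.
Only Ichnodon, Lithura, Meroeus, Stenites, and Zygilis show the derived state '-' for C4, supporting them as a clade.
C5: derived state '-' in Lithura only — an autapomorphy, so it tells us nothing about relationships among taxa.
C6 (derived state '-') is unique to Lithura (autapomorphy; uninformative for grouping).
All ingroup taxa share the derived state '+' for C7; it defines the ingroup but does not resolve relationships within it.
Most parsimonious ingroup topology: ((((Stenites,(Zygilis,Meroeus)),Lithura),Ichnodon),Pachyellus).
Zygilis and Meroeus form a cherry on this tree, so they are sister taxa.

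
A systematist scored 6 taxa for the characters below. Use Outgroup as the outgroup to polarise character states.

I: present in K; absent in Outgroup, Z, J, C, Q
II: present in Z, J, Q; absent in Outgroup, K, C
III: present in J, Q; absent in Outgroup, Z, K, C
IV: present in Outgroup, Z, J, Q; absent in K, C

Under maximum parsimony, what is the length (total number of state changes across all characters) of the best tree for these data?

Character polarity is set by the outgroup: the derived state is whichever differs from the outgroup's state, so for IV the derived state is 'absent', and for the remaining characters it is 'present'.
I: derived state 'present' in K only — an autapomorphy, so it tells us nothing about relationships among taxa.
Only J, Q, and Z show the derived state 'present' for II, supporting them as a clade.
Only J and Q show the derived state 'present' for III, supporting them as a clade.
Only C and K show the derived state 'absent' for IV, supporting them as a clade.
Most parsimonious ingroup topology: ((Z,(J,Q)),(K,C)).
Changes per character on this tree: I: 1; II: 1; III: 1; IV: 1.
Total = 4.

4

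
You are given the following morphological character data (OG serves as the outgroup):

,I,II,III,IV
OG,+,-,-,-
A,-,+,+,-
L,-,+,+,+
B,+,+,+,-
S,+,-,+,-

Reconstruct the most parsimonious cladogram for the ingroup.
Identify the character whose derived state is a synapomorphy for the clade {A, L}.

Character polarity is set by the outgroup: the derived state is whichever differs from the outgroup's state, so for I the derived state is '-', and for the remaining characters it is '+'.
I: derived state '-' in A and L only — synapomorphy for {A, L}.
II (derived state '+') is shared by A, B, and L — a synapomorphy uniting that clade.
All ingroup taxa share the derived state '+' for III; it defines the ingroup but does not resolve relationships within it.
IV: derived state '+' in L only — an autapomorphy, so it tells us nothing about relationships among taxa.
Most parsimonious ingroup topology: (((A,L),B),S).
The clade {A, L} is supported by I: its derived state '-' occurs in exactly those taxa and in no other taxon (including the outgroup).

I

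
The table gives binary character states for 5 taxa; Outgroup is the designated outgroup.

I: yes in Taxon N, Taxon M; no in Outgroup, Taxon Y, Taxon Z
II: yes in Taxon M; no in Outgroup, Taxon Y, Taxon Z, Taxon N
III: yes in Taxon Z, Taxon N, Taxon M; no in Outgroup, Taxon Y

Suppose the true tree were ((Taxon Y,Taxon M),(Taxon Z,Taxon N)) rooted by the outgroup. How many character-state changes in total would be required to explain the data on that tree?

Map each character onto ((Taxon Y,Taxon M),(Taxon Z,Taxon N)) (rooted by Outgroup) and count the minimum state changes it requires (Fitch parsimony):
I: 2; II: 1; III: 2.
Total tree length = 5.

5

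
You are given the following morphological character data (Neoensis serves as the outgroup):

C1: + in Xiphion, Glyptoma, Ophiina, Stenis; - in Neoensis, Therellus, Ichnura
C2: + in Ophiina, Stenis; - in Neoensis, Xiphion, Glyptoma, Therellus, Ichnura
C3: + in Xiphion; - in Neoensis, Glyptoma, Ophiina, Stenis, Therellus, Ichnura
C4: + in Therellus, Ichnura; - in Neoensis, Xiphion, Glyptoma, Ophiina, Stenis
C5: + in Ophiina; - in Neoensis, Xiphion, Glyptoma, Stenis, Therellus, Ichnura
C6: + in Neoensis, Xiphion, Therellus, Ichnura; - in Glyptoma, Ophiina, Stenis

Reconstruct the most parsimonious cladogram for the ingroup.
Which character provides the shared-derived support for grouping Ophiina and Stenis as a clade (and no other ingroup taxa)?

C2

Character polarity is set by the outgroup: the derived state is whichever differs from the outgroup's state, so for C6 the derived state is '-', and for the remaining characters it is '+'.
C1 (derived state '+') is shared by Glyptoma, Ophiina, Stenis, and Xiphion — a synapomorphy uniting that clade.
C2 (derived state '+') is shared by Ophiina and Stenis — a synapomorphy uniting that clade.
C3 (derived state '+') is unique to Xiphion (autapomorphy; uninformative for grouping).
Only Ichnura and Therellus show the derived state '+' for C4, supporting them as a clade.
C5 (derived state '+') is unique to Ophiina (autapomorphy; uninformative for grouping).
Only Glyptoma, Ophiina, and Stenis show the derived state '-' for C6, supporting them as a clade.
Most parsimonious ingroup topology: ((Xiphion,(Glyptoma,(Ophiina,Stenis))),(Therellus,Ichnura)).
The clade {Ophiina, Stenis} is supported by C2: its derived state '+' occurs in exactly those taxa and in no other taxon (including the outgroup).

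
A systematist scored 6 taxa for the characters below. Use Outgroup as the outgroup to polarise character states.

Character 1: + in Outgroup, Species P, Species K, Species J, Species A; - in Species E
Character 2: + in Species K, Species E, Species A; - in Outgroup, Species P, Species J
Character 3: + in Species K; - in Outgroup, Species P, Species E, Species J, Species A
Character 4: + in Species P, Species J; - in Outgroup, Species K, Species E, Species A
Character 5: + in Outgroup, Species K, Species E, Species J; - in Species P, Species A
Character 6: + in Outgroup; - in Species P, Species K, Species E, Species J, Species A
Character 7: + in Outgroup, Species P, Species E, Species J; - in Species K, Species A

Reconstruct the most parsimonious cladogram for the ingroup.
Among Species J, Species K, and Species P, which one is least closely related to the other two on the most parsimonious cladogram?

Character polarity is set by the outgroup: the derived state is whichever differs from the outgroup's state, so for Character 1, Character 5, Character 6, Character 7 the derived state is '-', and for the remaining characters it is '+'.
Character 1 (derived state '-') is unique to Species E (autapomorphy; uninformative for grouping).
Character 2: derived state '+' in Species A, Species E, and Species K only — synapomorphy for {Species A, Species E, Species K}.
Character 3 (derived state '+') is unique to Species K (autapomorphy; uninformative for grouping).
Character 4 (derived state '+') is shared by Species J and Species P — a synapomorphy uniting that clade.
Character 5 (state '-') occurs in Species A and Species P but conflicts with the nesting implied by the other characters — most parsimoniously interpreted as homoplasy.
All ingroup taxa share the derived state '-' for Character 6; it defines the ingroup but does not resolve relationships within it.
Only Species A and Species K show the derived state '-' for Character 7, supporting them as a clade.
Most parsimonious ingroup topology: ((Species P,Species J),((Species K,Species A),Species E)).
Species P and Species J share a more recent common ancestor with each other than either does with Species K, so Species K is the least closely related of the three.

Species K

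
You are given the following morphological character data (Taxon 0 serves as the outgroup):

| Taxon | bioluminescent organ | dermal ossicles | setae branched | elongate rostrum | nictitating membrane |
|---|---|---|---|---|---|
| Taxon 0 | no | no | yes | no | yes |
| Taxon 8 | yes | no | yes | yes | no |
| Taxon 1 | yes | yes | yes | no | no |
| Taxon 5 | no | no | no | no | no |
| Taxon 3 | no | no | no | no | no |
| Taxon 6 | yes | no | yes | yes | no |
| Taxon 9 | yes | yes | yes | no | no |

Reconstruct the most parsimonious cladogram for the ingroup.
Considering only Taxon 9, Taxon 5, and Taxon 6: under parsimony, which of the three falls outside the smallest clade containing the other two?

Taxon 5

Character polarity is set by the outgroup: the derived state is whichever differs from the outgroup's state, so for setae branched, nictitating membrane the derived state is 'no', and for the remaining characters it is 'yes'.
Only Taxon 1, Taxon 6, Taxon 8, and Taxon 9 show the derived state 'yes' for bioluminescent organ, supporting them as a clade.
dermal ossicles (derived state 'yes') is shared by Taxon 1 and Taxon 9 — a synapomorphy uniting that clade.
setae branched: derived state 'no' in Taxon 3 and Taxon 5 only — synapomorphy for {Taxon 3, Taxon 5}.
Only Taxon 6 and Taxon 8 show the derived state 'yes' for elongate rostrum, supporting them as a clade.
All ingroup taxa share the derived state 'no' for nictitating membrane; it defines the ingroup but does not resolve relationships within it.
Most parsimonious ingroup topology: (((Taxon 8,Taxon 6),(Taxon 1,Taxon 9)),(Taxon 5,Taxon 3)).
Taxon 6 and Taxon 9 share a more recent common ancestor with each other than either does with Taxon 5, so Taxon 5 is the least closely related of the three.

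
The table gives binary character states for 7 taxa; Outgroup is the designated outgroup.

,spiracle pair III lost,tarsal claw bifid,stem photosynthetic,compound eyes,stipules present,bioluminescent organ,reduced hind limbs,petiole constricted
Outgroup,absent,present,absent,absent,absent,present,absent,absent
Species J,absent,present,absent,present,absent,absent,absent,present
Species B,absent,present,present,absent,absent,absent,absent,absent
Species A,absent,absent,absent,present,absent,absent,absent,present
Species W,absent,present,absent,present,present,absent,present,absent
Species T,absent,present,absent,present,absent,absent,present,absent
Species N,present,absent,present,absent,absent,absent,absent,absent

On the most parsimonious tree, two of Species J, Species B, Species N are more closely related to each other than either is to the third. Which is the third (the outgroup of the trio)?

Character polarity is set by the outgroup: the derived state is whichever differs from the outgroup's state, so for tarsal claw bifid, bioluminescent organ the derived state is 'absent', and for the remaining characters it is 'present'.
spiracle pair III lost: derived state 'present' in Species N only — an autapomorphy, so it tells us nothing about relationships among taxa.
tarsal claw bifid groups Species A and Species N, which is incompatible with the clades supported by the remaining characters; treating it as convergent (homoplasy) costs fewer steps than any alternative tree.
stem photosynthetic: derived state 'present' in Species B and Species N only — synapomorphy for {Species B, Species N}.
compound eyes (derived state 'present') is shared by Species A, Species J, Species T, and Species W — a synapomorphy uniting that clade.
stipules present (derived state 'present') is unique to Species W (autapomorphy; uninformative for grouping).
bioluminescent organ (derived state 'absent') is shared by all ingroup taxa — unites the whole ingroup.
Only Species T and Species W show the derived state 'present' for reduced hind limbs, supporting them as a clade.
petiole constricted: derived state 'present' in Species A and Species J only — synapomorphy for {Species A, Species J}.
Most parsimonious ingroup topology: (((Species J,Species A),(Species W,Species T)),(Species B,Species N)).
Species B and Species N share a more recent common ancestor with each other than either does with Species J, so Species J is the least closely related of the three.

Species J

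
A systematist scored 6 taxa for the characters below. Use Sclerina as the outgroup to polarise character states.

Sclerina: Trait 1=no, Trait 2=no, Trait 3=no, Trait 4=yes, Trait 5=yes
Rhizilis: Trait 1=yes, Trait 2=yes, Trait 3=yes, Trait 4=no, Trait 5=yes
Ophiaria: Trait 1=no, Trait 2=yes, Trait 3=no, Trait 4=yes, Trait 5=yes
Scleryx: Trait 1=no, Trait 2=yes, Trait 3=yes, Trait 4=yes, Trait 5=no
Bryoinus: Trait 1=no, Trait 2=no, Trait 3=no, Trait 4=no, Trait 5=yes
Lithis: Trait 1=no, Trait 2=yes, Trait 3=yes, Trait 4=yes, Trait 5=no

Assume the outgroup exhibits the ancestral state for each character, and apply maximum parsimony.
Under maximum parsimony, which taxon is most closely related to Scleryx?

Character polarity is set by the outgroup: the derived state is whichever differs from the outgroup's state, so for Trait 4, Trait 5 the derived state is 'no', and for the remaining characters it is 'yes'.
Trait 1: derived state 'yes' in Rhizilis only — an autapomorphy, so it tells us nothing about relationships among taxa.
Only Lithis, Ophiaria, Rhizilis, and Scleryx show the derived state 'yes' for Trait 2, supporting them as a clade.
Trait 3: derived state 'yes' in Lithis, Rhizilis, and Scleryx only — synapomorphy for {Lithis, Rhizilis, Scleryx}.
Trait 4 (state 'no') occurs in Bryoinus and Rhizilis but conflicts with the nesting implied by the other characters — most parsimoniously interpreted as homoplasy.
Trait 5: derived state 'no' in Lithis and Scleryx only — synapomorphy for {Lithis, Scleryx}.
Most parsimonious ingroup topology: (((Rhizilis,(Scleryx,Lithis)),Ophiaria),Bryoinus).
Scleryx and Lithis form a cherry on this tree, so they are sister taxa.

Lithis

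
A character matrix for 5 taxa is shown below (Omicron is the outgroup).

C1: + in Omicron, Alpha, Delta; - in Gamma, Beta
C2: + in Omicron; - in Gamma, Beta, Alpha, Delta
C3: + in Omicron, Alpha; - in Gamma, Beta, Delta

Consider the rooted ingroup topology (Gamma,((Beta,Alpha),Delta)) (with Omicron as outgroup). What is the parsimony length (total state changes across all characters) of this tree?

5

Map each character onto (Gamma,((Beta,Alpha),Delta)) (rooted by Omicron) and count the minimum state changes it requires (Fitch parsimony):
C1: 2; C2: 1; C3: 2.
Total tree length = 5.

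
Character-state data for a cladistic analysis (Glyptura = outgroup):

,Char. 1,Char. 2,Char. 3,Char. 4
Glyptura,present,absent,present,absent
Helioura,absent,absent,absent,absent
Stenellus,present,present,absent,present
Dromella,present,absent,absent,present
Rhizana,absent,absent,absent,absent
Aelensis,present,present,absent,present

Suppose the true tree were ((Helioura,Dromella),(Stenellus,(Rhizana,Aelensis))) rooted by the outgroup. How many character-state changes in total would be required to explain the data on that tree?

8

Map each character onto ((Helioura,Dromella),(Stenellus,(Rhizana,Aelensis))) (rooted by Glyptura) and count the minimum state changes it requires (Fitch parsimony):
Char. 1: 2; Char. 2: 2; Char. 3: 1; Char. 4: 3.
Total tree length = 8.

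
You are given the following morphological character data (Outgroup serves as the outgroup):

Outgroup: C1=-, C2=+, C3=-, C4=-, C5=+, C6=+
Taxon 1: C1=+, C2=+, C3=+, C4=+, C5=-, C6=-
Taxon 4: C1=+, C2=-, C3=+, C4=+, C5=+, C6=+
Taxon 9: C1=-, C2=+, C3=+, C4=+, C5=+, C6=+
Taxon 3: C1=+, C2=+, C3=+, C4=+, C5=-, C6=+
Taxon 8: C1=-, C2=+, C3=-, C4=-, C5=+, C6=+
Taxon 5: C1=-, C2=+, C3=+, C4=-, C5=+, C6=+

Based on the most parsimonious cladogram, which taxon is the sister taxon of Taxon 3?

Taxon 1

Character polarity is set by the outgroup: the derived state is whichever differs from the outgroup's state, so for C2, C5, C6 the derived state is '-', and for the remaining characters it is '+'.
C1: derived state '+' in Taxon 1, Taxon 3, and Taxon 4 only — synapomorphy for {Taxon 1, Taxon 3, Taxon 4}.
C2: derived state '-' in Taxon 4 only — an autapomorphy, so it tells us nothing about relationships among taxa.
C3: derived state '+' in Taxon 1, Taxon 3, Taxon 4, Taxon 5, and Taxon 9 only — synapomorphy for {Taxon 1, Taxon 3, Taxon 4, Taxon 5, Taxon 9}.
C4 (derived state '+') is shared by Taxon 1, Taxon 3, Taxon 4, and Taxon 9 — a synapomorphy uniting that clade.
Only Taxon 1 and Taxon 3 show the derived state '-' for C5, supporting them as a clade.
C6 (derived state '-') is unique to Taxon 1 (autapomorphy; uninformative for grouping).
Most parsimonious ingroup topology: (((((Taxon 1,Taxon 3),Taxon 4),Taxon 9),Taxon 5),Taxon 8).
Taxon 3 and Taxon 1 form a cherry on this tree, so they are sister taxa.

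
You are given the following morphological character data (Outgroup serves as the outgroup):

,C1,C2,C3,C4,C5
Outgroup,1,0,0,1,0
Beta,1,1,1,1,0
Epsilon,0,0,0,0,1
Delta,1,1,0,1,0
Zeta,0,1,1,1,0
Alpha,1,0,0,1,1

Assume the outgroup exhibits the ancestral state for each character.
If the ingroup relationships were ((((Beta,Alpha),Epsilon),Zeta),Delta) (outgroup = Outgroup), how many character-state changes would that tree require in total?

Map each character onto ((((Beta,Alpha),Epsilon),Zeta),Delta) (rooted by Outgroup) and count the minimum state changes it requires (Fitch parsimony):
C1: 2; C2: 3; C3: 2; C4: 1; C5: 2.
Total tree length = 10.

10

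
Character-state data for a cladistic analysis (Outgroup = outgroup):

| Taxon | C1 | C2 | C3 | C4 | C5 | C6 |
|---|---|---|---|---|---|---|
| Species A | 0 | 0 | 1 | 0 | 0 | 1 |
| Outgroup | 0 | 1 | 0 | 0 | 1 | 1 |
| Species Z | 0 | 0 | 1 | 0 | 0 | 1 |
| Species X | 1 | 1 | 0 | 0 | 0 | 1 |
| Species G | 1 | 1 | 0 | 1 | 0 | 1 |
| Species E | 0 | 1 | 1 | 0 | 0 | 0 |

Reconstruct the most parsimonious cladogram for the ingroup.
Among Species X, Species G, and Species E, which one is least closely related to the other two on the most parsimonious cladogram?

Species E

Character polarity is set by the outgroup: the derived state is whichever differs from the outgroup's state, so for C2, C5, C6 the derived state is '0', and for the remaining characters it is '1'.
C1 (derived state '1') is shared by Species G and Species X — a synapomorphy uniting that clade.
C2 (derived state '0') is shared by Species A and Species Z — a synapomorphy uniting that clade.
Only Species A, Species E, and Species Z show the derived state '1' for C3, supporting them as a clade.
C4 (derived state '1') is unique to Species G (autapomorphy; uninformative for grouping).
C5 (derived state '0') is shared by all ingroup taxa — unites the whole ingroup.
C6: derived state '0' in Species E only — an autapomorphy, so it tells us nothing about relationships among taxa.
Most parsimonious ingroup topology: ((Species X,Species G),((Species A,Species Z),Species E)).
Species G and Species X share a more recent common ancestor with each other than either does with Species E, so Species E is the least closely related of the three.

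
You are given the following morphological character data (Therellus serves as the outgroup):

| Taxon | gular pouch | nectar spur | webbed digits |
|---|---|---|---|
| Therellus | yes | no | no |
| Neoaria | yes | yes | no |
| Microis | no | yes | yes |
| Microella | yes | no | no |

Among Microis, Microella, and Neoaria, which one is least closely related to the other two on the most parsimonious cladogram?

Character polarity is set by the outgroup: the derived state is whichever differs from the outgroup's state, so for gular pouch the derived state is 'no', and for the remaining characters it is 'yes'.
gular pouch (derived state 'no') is unique to Microis (autapomorphy; uninformative for grouping).
nectar spur (derived state 'yes') is shared by Microis and Neoaria — a synapomorphy uniting that clade.
webbed digits: derived state 'yes' in Microis only — an autapomorphy, so it tells us nothing about relationships among taxa.
Most parsimonious ingroup topology: ((Neoaria,Microis),Microella).
Microis and Neoaria share a more recent common ancestor with each other than either does with Microella, so Microella is the least closely related of the three.

Microella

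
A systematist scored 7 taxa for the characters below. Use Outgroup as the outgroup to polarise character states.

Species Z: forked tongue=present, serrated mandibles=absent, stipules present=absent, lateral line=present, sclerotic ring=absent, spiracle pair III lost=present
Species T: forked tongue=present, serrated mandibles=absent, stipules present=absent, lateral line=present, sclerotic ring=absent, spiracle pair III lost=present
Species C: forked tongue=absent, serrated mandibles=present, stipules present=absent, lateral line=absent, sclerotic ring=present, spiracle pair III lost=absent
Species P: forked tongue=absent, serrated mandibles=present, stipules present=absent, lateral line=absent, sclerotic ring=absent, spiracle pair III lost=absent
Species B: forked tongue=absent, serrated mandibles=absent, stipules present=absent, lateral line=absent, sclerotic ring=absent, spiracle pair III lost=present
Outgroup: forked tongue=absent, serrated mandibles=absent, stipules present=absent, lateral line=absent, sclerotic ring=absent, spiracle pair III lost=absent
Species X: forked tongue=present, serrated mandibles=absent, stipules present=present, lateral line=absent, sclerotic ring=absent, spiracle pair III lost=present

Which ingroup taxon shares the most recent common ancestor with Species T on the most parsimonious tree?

The outgroup has state 'absent' for every character, so 'present' is the derived state throughout.
forked tongue: derived state 'present' in Species T, Species X, and Species Z only — synapomorphy for {Species T, Species X, Species Z}.
serrated mandibles (derived state 'present') is shared by Species C and Species P — a synapomorphy uniting that clade.
stipules present (derived state 'present') is unique to Species X (autapomorphy; uninformative for grouping).
Only Species T and Species Z show the derived state 'present' for lateral line, supporting them as a clade.
sclerotic ring (derived state 'present') is unique to Species C (autapomorphy; uninformative for grouping).
Only Species B, Species T, Species X, and Species Z show the derived state 'present' for spiracle pair III lost, supporting them as a clade.
Most parsimonious ingroup topology: ((((Species Z,Species T),Species X),Species B),(Species C,Species P)).
Species T and Species Z form a cherry on this tree, so they are sister taxa.

Species Z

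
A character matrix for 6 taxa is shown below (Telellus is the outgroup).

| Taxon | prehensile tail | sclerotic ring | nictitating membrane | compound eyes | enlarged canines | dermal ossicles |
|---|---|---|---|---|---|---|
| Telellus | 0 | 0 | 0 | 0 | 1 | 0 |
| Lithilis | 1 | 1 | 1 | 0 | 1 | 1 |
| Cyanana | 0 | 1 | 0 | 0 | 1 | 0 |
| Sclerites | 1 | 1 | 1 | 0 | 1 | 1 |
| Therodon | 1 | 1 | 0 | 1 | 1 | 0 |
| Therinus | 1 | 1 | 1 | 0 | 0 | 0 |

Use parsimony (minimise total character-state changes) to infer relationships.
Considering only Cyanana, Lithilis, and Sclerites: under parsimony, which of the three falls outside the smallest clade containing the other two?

Character polarity is set by the outgroup: the derived state is whichever differs from the outgroup's state, so for enlarged canines the derived state is '0', and for the remaining characters it is '1'.
prehensile tail: derived state '1' in Lithilis, Sclerites, Therinus, and Therodon only — synapomorphy for {Lithilis, Sclerites, Therinus, Therodon}.
All ingroup taxa share the derived state '1' for sclerotic ring; it defines the ingroup but does not resolve relationships within it.
Only Lithilis, Sclerites, and Therinus show the derived state '1' for nictitating membrane, supporting them as a clade.
compound eyes (derived state '1') is unique to Therodon (autapomorphy; uninformative for grouping).
enlarged canines: derived state '0' in Therinus only — an autapomorphy, so it tells us nothing about relationships among taxa.
Only Lithilis and Sclerites show the derived state '1' for dermal ossicles, supporting them as a clade.
Most parsimonious ingroup topology: ((((Lithilis,Sclerites),Therinus),Therodon),Cyanana).
Lithilis and Sclerites share a more recent common ancestor with each other than either does with Cyanana, so Cyanana is the least closely related of the three.

Cyanana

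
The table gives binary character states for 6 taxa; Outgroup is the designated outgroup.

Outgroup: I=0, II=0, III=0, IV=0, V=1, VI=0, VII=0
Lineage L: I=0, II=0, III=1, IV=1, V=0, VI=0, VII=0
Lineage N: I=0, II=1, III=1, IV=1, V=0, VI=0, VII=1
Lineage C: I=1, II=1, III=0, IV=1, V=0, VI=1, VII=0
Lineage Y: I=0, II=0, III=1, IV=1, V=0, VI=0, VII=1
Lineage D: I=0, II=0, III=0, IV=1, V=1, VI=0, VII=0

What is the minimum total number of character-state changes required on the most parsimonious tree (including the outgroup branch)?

8

Character polarity is set by the outgroup: the derived state is whichever differs from the outgroup's state, so for V the derived state is '0', and for the remaining characters it is '1'.
I: derived state '1' in Lineage C only — an autapomorphy, so it tells us nothing about relationships among taxa.
II (state '1') occurs in Lineage C and Lineage N but conflicts with the nesting implied by the other characters — most parsimoniously interpreted as homoplasy.
III: derived state '1' in Lineage L, Lineage N, and Lineage Y only — synapomorphy for {Lineage L, Lineage N, Lineage Y}.
IV (derived state '1') is shared by all ingroup taxa — unites the whole ingroup.
V: derived state '0' in Lineage C, Lineage L, Lineage N, and Lineage Y only — synapomorphy for {Lineage C, Lineage L, Lineage N, Lineage Y}.
VI: derived state '1' in Lineage C only — an autapomorphy, so it tells us nothing about relationships among taxa.
VII: derived state '1' in Lineage N and Lineage Y only — synapomorphy for {Lineage N, Lineage Y}.
Most parsimonious ingroup topology: (((Lineage L,(Lineage N,Lineage Y)),Lineage C),Lineage D).
Changes per character on this tree: I: 1; II: 2; III: 1; IV: 1; V: 1; VI: 1; VII: 1.
Total = 8.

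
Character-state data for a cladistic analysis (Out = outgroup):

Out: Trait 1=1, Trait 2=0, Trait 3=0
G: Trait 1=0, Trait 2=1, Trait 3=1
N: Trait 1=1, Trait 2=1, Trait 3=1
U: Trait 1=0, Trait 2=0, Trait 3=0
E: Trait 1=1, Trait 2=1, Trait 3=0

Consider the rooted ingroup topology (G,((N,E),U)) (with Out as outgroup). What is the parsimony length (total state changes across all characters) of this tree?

6

Map each character onto (G,((N,E),U)) (rooted by Out) and count the minimum state changes it requires (Fitch parsimony):
Trait 1: 2; Trait 2: 2; Trait 3: 2.
Total tree length = 6.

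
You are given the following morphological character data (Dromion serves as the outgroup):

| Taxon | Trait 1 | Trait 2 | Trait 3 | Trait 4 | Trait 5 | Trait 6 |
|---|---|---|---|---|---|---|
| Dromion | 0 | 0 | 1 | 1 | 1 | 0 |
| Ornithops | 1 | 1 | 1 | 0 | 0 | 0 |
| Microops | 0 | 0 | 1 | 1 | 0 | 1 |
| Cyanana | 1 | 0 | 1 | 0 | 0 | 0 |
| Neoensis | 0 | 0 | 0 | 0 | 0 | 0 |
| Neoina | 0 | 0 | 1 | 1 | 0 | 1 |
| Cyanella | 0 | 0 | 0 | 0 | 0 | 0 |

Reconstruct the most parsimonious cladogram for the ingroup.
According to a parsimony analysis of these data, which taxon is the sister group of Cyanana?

Ornithops

Character polarity is set by the outgroup: the derived state is whichever differs from the outgroup's state, so for Trait 3, Trait 4, Trait 5 the derived state is '0', and for the remaining characters it is '1'.
Trait 1: derived state '1' in Cyanana and Ornithops only — synapomorphy for {Cyanana, Ornithops}.
Trait 2: derived state '1' in Ornithops only — an autapomorphy, so it tells us nothing about relationships among taxa.
Trait 3 (derived state '0') is shared by Cyanella and Neoensis — a synapomorphy uniting that clade.
Trait 4 (derived state '0') is shared by Cyanana, Cyanella, Neoensis, and Ornithops — a synapomorphy uniting that clade.
All ingroup taxa share the derived state '0' for Trait 5; it defines the ingroup but does not resolve relationships within it.
Only Microops and Neoina show the derived state '1' for Trait 6, supporting them as a clade.
Most parsimonious ingroup topology: ((Neoina,Microops),((Ornithops,Cyanana),(Neoensis,Cyanella))).
Cyanana and Ornithops form a cherry on this tree, so they are sister taxa.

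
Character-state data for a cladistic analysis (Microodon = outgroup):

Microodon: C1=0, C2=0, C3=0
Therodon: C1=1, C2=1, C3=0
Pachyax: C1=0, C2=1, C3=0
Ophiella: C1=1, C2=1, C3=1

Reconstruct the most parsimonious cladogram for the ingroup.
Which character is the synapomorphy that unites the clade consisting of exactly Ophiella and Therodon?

The outgroup has state '0' for every character, so '1' is the derived state throughout.
C1 (derived state '1') is shared by Ophiella and Therodon — a synapomorphy uniting that clade.
C2 (derived state '1') is shared by all ingroup taxa — unites the whole ingroup.
C3: derived state '1' in Ophiella only — an autapomorphy, so it tells us nothing about relationships among taxa.
Most parsimonious ingroup topology: ((Therodon,Ophiella),Pachyax).
The clade {Ophiella, Therodon} is supported by C1: its derived state '1' occurs in exactly those taxa and in no other taxon (including the outgroup).

C1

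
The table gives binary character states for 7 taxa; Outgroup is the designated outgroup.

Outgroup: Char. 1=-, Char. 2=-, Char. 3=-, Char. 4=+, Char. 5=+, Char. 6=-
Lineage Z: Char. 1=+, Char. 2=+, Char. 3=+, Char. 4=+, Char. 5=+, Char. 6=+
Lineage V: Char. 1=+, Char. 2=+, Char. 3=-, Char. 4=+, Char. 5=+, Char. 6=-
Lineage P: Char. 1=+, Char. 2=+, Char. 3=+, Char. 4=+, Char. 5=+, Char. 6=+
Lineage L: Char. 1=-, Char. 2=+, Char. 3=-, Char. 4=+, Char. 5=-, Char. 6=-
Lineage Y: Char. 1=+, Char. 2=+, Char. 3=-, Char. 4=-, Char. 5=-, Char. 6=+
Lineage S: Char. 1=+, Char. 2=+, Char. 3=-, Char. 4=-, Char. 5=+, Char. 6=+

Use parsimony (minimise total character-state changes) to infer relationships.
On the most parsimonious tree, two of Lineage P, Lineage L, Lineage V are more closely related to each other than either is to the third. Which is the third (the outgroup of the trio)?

Character polarity is set by the outgroup: the derived state is whichever differs from the outgroup's state, so for Char. 4, Char. 5 the derived state is '-', and for the remaining characters it is '+'.
Char. 1: derived state '+' in Lineage P, Lineage S, Lineage V, Lineage Y, and Lineage Z only — synapomorphy for {Lineage P, Lineage S, Lineage V, Lineage Y, Lineage Z}.
All ingroup taxa share the derived state '+' for Char. 2; it defines the ingroup but does not resolve relationships within it.
Only Lineage P and Lineage Z show the derived state '+' for Char. 3, supporting them as a clade.
Char. 4: derived state '-' in Lineage S and Lineage Y only — synapomorphy for {Lineage S, Lineage Y}.
Char. 5 groups Lineage L and Lineage Y, which is incompatible with the clades supported by the remaining characters; treating it as convergent (homoplasy) costs fewer steps than any alternative tree.
Char. 6 (derived state '+') is shared by Lineage P, Lineage S, Lineage Y, and Lineage Z — a synapomorphy uniting that clade.
Most parsimonious ingroup topology: ((((Lineage Z,Lineage P),(Lineage Y,Lineage S)),Lineage V),Lineage L).
Lineage V and Lineage P share a more recent common ancestor with each other than either does with Lineage L, so Lineage L is the least closely related of the three.

Lineage L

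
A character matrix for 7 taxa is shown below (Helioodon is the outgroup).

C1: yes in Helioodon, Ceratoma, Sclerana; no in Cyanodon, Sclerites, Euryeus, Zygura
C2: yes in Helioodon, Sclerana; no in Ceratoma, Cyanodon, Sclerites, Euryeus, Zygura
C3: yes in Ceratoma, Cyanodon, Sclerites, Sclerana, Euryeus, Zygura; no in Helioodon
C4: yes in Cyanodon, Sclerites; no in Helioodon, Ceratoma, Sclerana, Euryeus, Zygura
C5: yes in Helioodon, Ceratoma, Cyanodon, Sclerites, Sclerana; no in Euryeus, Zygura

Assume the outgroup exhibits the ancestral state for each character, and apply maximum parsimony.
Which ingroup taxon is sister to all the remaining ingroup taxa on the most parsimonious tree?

Sclerana

Character polarity is set by the outgroup: the derived state is whichever differs from the outgroup's state, so for C1, C2, C5 the derived state is 'no', and for the remaining characters it is 'yes'.
C1: derived state 'no' in Cyanodon, Euryeus, Sclerites, and Zygura only — synapomorphy for {Cyanodon, Euryeus, Sclerites, Zygura}.
Only Ceratoma, Cyanodon, Euryeus, Sclerites, and Zygura show the derived state 'no' for C2, supporting them as a clade.
C3 (derived state 'yes') is shared by all ingroup taxa — unites the whole ingroup.
C4: derived state 'yes' in Cyanodon and Sclerites only — synapomorphy for {Cyanodon, Sclerites}.
C5 (derived state 'no') is shared by Euryeus and Zygura — a synapomorphy uniting that clade.
Most parsimonious ingroup topology: ((Ceratoma,((Cyanodon,Sclerites),(Euryeus,Zygura))),Sclerana).
Sclerana is sister to the clade containing all other ingroup taxa, so it is the earliest-diverging (most basal) ingroup lineage.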